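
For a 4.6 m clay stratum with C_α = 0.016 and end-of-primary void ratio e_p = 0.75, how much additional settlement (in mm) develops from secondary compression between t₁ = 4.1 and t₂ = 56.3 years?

Secondary compression: S_s = C_α·H/(1+e_p)·log₁₀(t₂/t₁)
S_s = 0.016×4.6/(1+0.75)×log₁₀(56.3/4.1)
    = 0.04206 × 1.138 = 0.04785 m

S_s ≈ 47.8 mm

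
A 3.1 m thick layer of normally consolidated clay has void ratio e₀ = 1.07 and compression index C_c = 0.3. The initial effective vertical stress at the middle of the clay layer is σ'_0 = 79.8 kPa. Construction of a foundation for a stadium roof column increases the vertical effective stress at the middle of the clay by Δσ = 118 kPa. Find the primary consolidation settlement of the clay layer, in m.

S_c ≈ 0.177 m

Final effective stress: σ'_f = σ'_0 + Δσ = 79.8 + 118 = 197.8 kPa.
Normally consolidated clay, so the full stress increment lies on the virgin compression line:
S_c = C_c·H/(1+e₀)·log₁₀(σ'_f/σ'_0) = 0.3×3.1/(1+1.07)×log₁₀(197.8/79.8)
    = 0.44928 × 0.39422 = 0.1771 m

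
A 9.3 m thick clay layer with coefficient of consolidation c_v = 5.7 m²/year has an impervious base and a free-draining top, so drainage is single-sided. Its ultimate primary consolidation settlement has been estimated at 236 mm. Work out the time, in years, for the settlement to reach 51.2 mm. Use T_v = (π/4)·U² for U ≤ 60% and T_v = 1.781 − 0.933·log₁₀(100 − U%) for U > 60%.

t ≈ 0.561 years

Drainage path length: H_d = H = 9.3 m (single drainage).
U = S(t)/S_ult = 51.2/236 = 0.2169.
U ≤ 60%: T_v = (π/4)·U² = (π/4)×0.21695² = 0.036966.
t = T_v·H_d²/c_v = 0.036966×9.3²/5.7 = 0.5609 years.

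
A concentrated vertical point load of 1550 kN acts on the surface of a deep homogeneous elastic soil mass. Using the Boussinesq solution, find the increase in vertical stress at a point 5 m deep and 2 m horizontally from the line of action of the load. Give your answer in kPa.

Δσ_z ≈ 20.4 kPa

Boussinesq vertical stress below a point load on an elastic half-space:
Δσ_z = 3P/(2πz²) · [1 + (r/z)²]^(−5/2)
r/z = 2/5 = 0.4; [1+(r/z)²]^(−5/2) = 0.69001.
Δσ_z = 3×1550/(2π×5²) × 0.69001 = 29.603 × 0.69001 = 20.43 kPa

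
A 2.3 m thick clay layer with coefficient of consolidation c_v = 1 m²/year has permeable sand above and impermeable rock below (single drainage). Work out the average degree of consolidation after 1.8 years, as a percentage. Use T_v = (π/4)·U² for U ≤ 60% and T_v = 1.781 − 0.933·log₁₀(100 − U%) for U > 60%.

Drainage path length: H_d = H = 2.3 m (single drainage).
T_v = c_v·t/H_d² = 1×1.8/2.3² = 0.34026.
T_v = 0.34026 corresponds to the U > 60% branch:
U = 1 − 10^((1.781 − T_v)/0.933)/100 = 0.6499

U ≈ 65 %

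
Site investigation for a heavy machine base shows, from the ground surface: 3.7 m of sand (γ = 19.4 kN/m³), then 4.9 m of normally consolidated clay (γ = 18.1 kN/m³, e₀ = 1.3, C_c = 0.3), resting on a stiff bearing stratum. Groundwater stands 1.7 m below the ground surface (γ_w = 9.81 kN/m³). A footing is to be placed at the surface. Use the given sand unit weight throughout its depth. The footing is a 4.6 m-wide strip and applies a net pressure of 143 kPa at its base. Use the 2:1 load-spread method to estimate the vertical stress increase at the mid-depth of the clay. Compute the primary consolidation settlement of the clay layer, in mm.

S_c ≈ 170 mm

Mid-depth of clay below the ground surface: z = 3.7 + 4.9/2 = 6.15 m.
Total vertical stress at mid-clay: σ_v = 19.4×3.7 + 18.1×2.45 = 116.12 kPa.
Pore pressure: u = 9.81×(6.15 − 1.7) = 43.655 kPa.
Initial effective stress: σ'_0 = σ_v − u = 116.12 − 43.655 = 72.465 kPa.
Stress increase at mid-clay by the 2:1 spreading method:
Δσ = qB/(B+z) = 143×4.6/(4.6+6.15) = 61.191 kPa
Final effective stress: σ'_f = σ'_0 + Δσ = 72.465 + 61.191 = 133.66 kPa.
Normally consolidated clay, so the full stress increment lies on the virgin compression line:
S_c = C_c·H/(1+e₀)·log₁₀(σ'_f/σ'_0) = 0.3×4.9/(1+1.3)×log₁₀(133.66/72.465)
    = 0.63913 × 0.26587 = 0.1699 m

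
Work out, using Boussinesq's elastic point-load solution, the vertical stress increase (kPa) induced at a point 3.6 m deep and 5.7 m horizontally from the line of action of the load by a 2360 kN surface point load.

Boussinesq vertical stress below a point load on an elastic half-space:
Δσ_z = 3P/(2πz²) · [1 + (r/z)²]^(−5/2)
r/z = 5.7/3.6 = 1.5833; [1+(r/z)²]^(−5/2) = 0.043419.
Δσ_z = 3×2360/(2π×3.6²) × 0.043419 = 86.946 × 0.043419 = 3.775 kPa

Δσ_z ≈ 3.78 kPa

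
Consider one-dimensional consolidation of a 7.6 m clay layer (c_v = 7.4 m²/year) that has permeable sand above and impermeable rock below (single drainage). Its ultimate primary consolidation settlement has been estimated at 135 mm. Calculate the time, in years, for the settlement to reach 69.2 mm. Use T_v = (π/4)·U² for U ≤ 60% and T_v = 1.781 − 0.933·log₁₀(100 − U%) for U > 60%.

Drainage path length: H_d = H = 7.6 m (single drainage).
U = S(t)/S_ult = 69.2/135 = 0.5126.
U ≤ 60%: T_v = (π/4)·U² = (π/4)×0.51259² = 0.20636.
t = T_v·H_d²/c_v = 0.20636×7.6²/7.4 = 1.611 years.

t ≈ 1.61 years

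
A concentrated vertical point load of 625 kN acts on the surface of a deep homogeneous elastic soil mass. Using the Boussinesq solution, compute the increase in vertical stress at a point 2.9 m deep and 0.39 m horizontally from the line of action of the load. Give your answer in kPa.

Boussinesq vertical stress below a point load on an elastic half-space:
Δσ_z = 3P/(2πz²) · [1 + (r/z)²]^(−5/2)
r/z = 0.39/2.9 = 0.13448; [1+(r/z)²]^(−5/2) = 0.95618.
Δσ_z = 3×625/(2π×2.9²) × 0.95618 = 35.483 × 0.95618 = 33.93 kPa

Δσ_z ≈ 33.9 kPa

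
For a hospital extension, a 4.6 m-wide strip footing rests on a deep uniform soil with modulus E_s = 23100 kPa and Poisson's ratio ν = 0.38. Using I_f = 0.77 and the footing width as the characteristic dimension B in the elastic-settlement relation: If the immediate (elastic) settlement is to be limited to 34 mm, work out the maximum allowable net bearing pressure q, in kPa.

S_e = q·B·(1−ν²)/E_s · I_f  ⇒  q = S_e·E_s / (B·(1−ν²)·I_f).
q = 0.034 × 23100 / (4.6 × 0.8556 × 0.77) = 259.2 kPa

q ≈ 259 kPa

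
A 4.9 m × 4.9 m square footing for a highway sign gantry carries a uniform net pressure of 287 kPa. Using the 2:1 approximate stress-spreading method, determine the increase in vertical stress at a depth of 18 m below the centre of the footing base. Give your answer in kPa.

By the 2:1 method the load spreads at 1 horizontal : 2 vertical, so at depth z the loaded area has grown by z in each plan dimension:
Δσ = qBL/((B+z)(L+z)) = 287×4.9×4.9/((4.9+18)(4.9+18)) = 13.14 kPa

Δσ_z ≈ 13.1 kPa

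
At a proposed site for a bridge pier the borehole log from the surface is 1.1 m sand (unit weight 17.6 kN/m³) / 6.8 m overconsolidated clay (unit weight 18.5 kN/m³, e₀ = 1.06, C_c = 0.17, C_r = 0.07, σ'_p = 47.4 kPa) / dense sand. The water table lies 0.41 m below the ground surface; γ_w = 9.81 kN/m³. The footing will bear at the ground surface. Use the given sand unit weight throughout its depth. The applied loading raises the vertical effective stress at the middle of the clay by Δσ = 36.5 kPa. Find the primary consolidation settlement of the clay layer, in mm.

S_c ≈ 135 mm

Mid-depth of clay below the ground surface: z = 1.1 + 6.8/2 = 4.5 m.
Total vertical stress at mid-clay: σ_v = 17.6×1.1 + 18.5×3.4 = 82.26 kPa.
Pore pressure: u = 9.81×(4.5 − 0.41) = 40.123 kPa.
Initial effective stress: σ'_0 = σ_v − u = 82.26 − 40.123 = 42.137 kPa.
Final effective stress: σ'_f = 42.137 + 36.5 = 78.637 kPa.
σ'_f = 78.637 > σ'_p = 47.4 kPa, so the stress path crosses the preconsolidation pressure — recompression up to σ'_p, then virgin compression beyond:
S_c = H/(1+e₀)·[C_r·log₁₀(σ'_p/σ'_0) + C_c·log₁₀(σ'_f/σ'_p)]
    = 6.8/2.06 × [0.07×log₁₀(47.4/42.137) + 0.17×log₁₀(78.637/47.4)]
    = 3.301 × [0.003578 + 0.037374] = 0.1352 m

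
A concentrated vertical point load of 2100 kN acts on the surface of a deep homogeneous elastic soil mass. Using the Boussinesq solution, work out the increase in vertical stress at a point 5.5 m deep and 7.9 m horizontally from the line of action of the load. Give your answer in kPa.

Boussinesq vertical stress below a point load on an elastic half-space:
Δσ_z = 3P/(2πz²) · [1 + (r/z)²]^(−5/2)
r/z = 7.9/5.5 = 1.4364; [1+(r/z)²]^(−5/2) = 0.060895.
Δσ_z = 3×2100/(2π×5.5²) × 0.060895 = 33.146 × 0.060895 = 2.018 kPa

Δσ_z ≈ 2.02 kPa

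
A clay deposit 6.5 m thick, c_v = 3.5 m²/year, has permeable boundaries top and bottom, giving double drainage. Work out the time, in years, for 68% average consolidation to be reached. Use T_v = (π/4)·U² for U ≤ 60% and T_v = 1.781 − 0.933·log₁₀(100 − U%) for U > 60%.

t ≈ 1.14 years

Drainage path length: H_d = H/2 = 3.25 m (double drainage).
U > 60%: T_v = 1.781 − 0.933·log₁₀(100 − 68) = 0.3767.
t = T_v·H_d²/c_v = 0.3767×3.25²/3.5 = 1.137 years.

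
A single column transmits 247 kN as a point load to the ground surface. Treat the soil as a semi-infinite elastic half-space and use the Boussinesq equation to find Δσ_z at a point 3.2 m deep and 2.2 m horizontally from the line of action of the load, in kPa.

Δσ_z ≈ 4.38 kPa

Boussinesq vertical stress below a point load on an elastic half-space:
Δσ_z = 3P/(2πz²) · [1 + (r/z)²]^(−5/2)
r/z = 2.2/3.2 = 0.6875; [1+(r/z)²]^(−5/2) = 0.37997.
Δσ_z = 3×247/(2π×3.2²) × 0.37997 = 11.517 × 0.37997 = 4.376 kPa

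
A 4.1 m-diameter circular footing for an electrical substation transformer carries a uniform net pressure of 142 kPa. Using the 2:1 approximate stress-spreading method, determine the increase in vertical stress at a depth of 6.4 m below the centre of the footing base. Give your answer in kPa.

Δσ_z ≈ 21.7 kPa

By the 2:1 method the load spreads at 1 horizontal : 2 vertical, so at depth z the loaded area has grown by z in each plan dimension:
Δσ ≈ qD²/(D+z)² = 142×4.1²/(4.1+6.4)² = 21.651 kPa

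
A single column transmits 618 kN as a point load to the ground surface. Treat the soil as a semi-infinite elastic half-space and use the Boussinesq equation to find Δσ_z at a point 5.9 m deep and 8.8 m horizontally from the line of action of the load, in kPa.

Boussinesq vertical stress below a point load on an elastic half-space:
Δσ_z = 3P/(2πz²) · [1 + (r/z)²]^(−5/2)
r/z = 8.8/5.9 = 1.4915; [1+(r/z)²]^(−5/2) = 0.053554.
Δσ_z = 3×618/(2π×5.9²) × 0.053554 = 8.4767 × 0.053554 = 0.454 kPa

Δσ_z ≈ 0.454 kPa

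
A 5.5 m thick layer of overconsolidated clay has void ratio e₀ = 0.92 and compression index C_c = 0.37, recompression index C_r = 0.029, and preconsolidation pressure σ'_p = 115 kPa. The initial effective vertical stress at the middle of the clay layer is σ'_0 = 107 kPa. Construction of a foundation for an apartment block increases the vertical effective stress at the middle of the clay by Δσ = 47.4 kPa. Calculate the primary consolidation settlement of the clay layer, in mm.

Final effective stress: σ'_f = 107 + 47.4 = 154.4 kPa.
σ'_f = 154.4 > σ'_p = 115 kPa, so the stress path crosses the preconsolidation pressure — recompression up to σ'_p, then virgin compression beyond:
S_c = H/(1+e₀)·[C_r·log₁₀(σ'_p/σ'_0) + C_c·log₁₀(σ'_f/σ'_p)]
    = 5.5/1.92 × [0.029×log₁₀(115/107) + 0.37×log₁₀(154.4/115)]
    = 2.8646 × [0.00090811 + 0.047341] = 0.1382 m

S_c ≈ 138 mm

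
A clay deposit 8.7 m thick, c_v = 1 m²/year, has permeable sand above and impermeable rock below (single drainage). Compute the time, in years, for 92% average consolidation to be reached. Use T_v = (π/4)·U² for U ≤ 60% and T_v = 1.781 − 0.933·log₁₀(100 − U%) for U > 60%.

Drainage path length: H_d = H = 8.7 m (single drainage).
U > 60%: T_v = 1.781 − 0.933·log₁₀(100 − 92) = 0.93842.
t = T_v·H_d²/c_v = 0.93842×8.7²/1 = 71.03 years.

t ≈ 71 years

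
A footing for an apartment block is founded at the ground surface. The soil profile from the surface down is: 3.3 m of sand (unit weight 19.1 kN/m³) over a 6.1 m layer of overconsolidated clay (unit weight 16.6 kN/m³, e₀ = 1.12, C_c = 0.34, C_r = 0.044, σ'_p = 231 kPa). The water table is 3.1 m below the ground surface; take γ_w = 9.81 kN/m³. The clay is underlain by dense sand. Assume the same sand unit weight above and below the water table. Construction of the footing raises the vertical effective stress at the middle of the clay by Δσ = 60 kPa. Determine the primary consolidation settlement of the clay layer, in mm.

S_c ≈ 30.3 mm

Mid-depth of clay below the ground surface: z = 3.3 + 6.1/2 = 6.35 m.
Total vertical stress at mid-clay: σ_v = 19.1×3.3 + 16.6×3.05 = 113.66 kPa.
Pore pressure: u = 9.81×(6.35 − 3.1) = 31.883 kPa.
Initial effective stress: σ'_0 = σ_v − u = 113.66 − 31.883 = 81.777 kPa.
Final effective stress: σ'_f = 81.777 + 60 = 141.78 kPa.
σ'_f = 141.78 ≤ σ'_p = 231 kPa, so the clay remains overconsolidated and only the recompression index applies:
S_c = C_r·H/(1+e₀)·log₁₀(σ'_f/σ'_0) = 0.044×6.1/2.12×log₁₀(141.78/81.777)
    = 0.12661 × 0.23898 = 0.03026 m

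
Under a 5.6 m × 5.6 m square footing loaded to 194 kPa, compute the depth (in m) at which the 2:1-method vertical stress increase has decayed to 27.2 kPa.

2:1 spreading — at depth z the loaded area has grown by z in each plan dimension:
qB²/(B+z)² = Δσ_z ⇒ z = B(√(q/Δσ_z) − 1) = 5.6×(√(194/27.2) − 1) = 9.356 m

z ≈ 9.36 m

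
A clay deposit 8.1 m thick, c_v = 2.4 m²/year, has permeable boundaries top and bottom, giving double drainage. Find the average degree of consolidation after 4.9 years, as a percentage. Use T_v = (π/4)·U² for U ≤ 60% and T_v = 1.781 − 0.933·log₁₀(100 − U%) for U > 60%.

Drainage path length: H_d = H/2 = 4.05 m (double drainage).
T_v = c_v·t/H_d² = 2.4×4.9/4.05² = 0.71696.
T_v = 0.71696 corresponds to the U > 60% branch:
U = 1 − 10^((1.781 − T_v)/0.933)/100 = 0.8618

U ≈ 86.2 %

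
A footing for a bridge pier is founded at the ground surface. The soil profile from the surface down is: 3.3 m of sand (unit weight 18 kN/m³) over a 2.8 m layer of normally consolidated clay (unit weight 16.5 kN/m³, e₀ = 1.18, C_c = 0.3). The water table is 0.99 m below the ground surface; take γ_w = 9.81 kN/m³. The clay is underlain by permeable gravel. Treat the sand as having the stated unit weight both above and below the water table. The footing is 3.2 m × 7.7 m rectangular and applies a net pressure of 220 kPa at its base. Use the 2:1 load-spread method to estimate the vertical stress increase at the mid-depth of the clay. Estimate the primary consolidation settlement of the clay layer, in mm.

S_c ≈ 132 mm

Mid-depth of clay below the ground surface: z = 3.3 + 2.8/2 = 4.7 m.
Total vertical stress at mid-clay: σ_v = 18×3.3 + 16.5×1.4 = 82.5 kPa.
Pore pressure: u = 9.81×(4.7 − 0.99) = 36.395 kPa.
Initial effective stress: σ'_0 = σ_v − u = 82.5 − 36.395 = 46.105 kPa.
Stress increase at mid-clay by the 2:1 spreading method:
Δσ = qBL/((B+z)(L+z)) = 220×3.2×7.7/((3.2+4.7)(7.7+4.7)) = 55.337 kPa
Final effective stress: σ'_f = σ'_0 + Δσ = 46.105 + 55.337 = 101.44 kPa.
Normally consolidated clay, so the full stress increment lies on the virgin compression line:
S_c = C_c·H/(1+e₀)·log₁₀(σ'_f/σ'_0) = 0.3×2.8/(1+1.18)×log₁₀(101.44/46.105)
    = 0.38532 × 0.34246 = 0.132 m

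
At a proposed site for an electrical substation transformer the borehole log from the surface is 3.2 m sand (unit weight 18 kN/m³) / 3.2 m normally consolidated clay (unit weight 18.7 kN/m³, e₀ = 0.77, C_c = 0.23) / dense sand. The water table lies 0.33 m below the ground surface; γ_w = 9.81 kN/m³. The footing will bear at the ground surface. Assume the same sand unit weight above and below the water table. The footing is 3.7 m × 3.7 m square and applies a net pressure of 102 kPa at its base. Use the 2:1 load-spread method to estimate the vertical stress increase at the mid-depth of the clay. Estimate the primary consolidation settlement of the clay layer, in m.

Mid-depth of clay below the ground surface: z = 3.2 + 3.2/2 = 4.8 m.
Total vertical stress at mid-clay: σ_v = 18×3.2 + 18.7×1.6 = 87.52 kPa.
Pore pressure: u = 9.81×(4.8 − 0.33) = 43.851 kPa.
Initial effective stress: σ'_0 = σ_v − u = 87.52 − 43.851 = 43.669 kPa.
Stress increase at mid-clay by the 2:1 spreading method:
Δσ = qBL/((B+z)(L+z)) = 102×3.7×3.7/((3.7+4.8)(3.7+4.8)) = 19.327 kPa
Final effective stress: σ'_f = σ'_0 + Δσ = 43.669 + 19.327 = 62.996 kPa.
Normally consolidated clay, so the full stress increment lies on the virgin compression line:
S_c = C_c·H/(1+e₀)·log₁₀(σ'_f/σ'_0) = 0.23×3.2/(1+0.77)×log₁₀(62.996/43.669)
    = 0.41582 × 0.15914 = 0.06617 m

S_c ≈ 0.0662 m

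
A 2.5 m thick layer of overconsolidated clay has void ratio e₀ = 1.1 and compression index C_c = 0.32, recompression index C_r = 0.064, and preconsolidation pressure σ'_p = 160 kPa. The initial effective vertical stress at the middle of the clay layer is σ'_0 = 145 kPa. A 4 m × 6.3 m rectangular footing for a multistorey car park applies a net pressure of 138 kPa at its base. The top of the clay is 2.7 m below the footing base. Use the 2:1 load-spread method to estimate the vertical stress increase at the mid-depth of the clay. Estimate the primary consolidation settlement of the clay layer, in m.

S_c ≈ 0.0297 m

Mid-depth of clay below the footing base: z = 2.7 + 2.5/2 = 3.95 m.
Stress increase at mid-clay by the 2:1 spreading method:
Δσ = qBL/((B+z)(L+z)) = 138×4×6.3/((4+3.95)(6.3+3.95)) = 42.676 kPa
Final effective stress: σ'_f = 145 + 42.676 = 187.68 kPa.
σ'_f = 187.68 > σ'_p = 160 kPa, so the stress path crosses the preconsolidation pressure — recompression up to σ'_p, then virgin compression beyond:
S_c = H/(1+e₀)·[C_r·log₁₀(σ'_p/σ'_0) + C_c·log₁₀(σ'_f/σ'_p)]
    = 2.5/2.1 × [0.064×log₁₀(160/145) + 0.32×log₁₀(187.68/160)]
    = 1.1905 × [0.0027361 + 0.022175] = 0.02966 m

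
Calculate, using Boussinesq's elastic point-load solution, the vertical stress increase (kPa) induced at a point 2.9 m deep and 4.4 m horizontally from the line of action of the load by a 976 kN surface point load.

Boussinesq vertical stress below a point load on an elastic half-space:
Δσ_z = 3P/(2πz²) · [1 + (r/z)²]^(−5/2)
r/z = 4.4/2.9 = 1.5172; [1+(r/z)²]^(−5/2) = 0.050472.
Δσ_z = 3×976/(2π×2.9²) × 0.050472 = 55.411 × 0.050472 = 2.797 kPa

Δσ_z ≈ 2.8 kPa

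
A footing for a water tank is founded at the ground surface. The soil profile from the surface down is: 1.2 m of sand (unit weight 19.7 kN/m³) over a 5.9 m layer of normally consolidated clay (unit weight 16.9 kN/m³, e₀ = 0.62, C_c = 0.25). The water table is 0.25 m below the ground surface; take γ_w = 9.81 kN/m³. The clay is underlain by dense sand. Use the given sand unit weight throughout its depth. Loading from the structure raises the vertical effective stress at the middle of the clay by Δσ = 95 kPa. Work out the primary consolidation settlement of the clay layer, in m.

S_c ≈ 0.517 m

Mid-depth of clay below the ground surface: z = 1.2 + 5.9/2 = 4.15 m.
Total vertical stress at mid-clay: σ_v = 19.7×1.2 + 16.9×2.95 = 73.495 kPa.
Pore pressure: u = 9.81×(4.15 − 0.25) = 38.259 kPa.
Initial effective stress: σ'_0 = σ_v − u = 73.495 − 38.259 = 35.236 kPa.
Final effective stress: σ'_f = σ'_0 + Δσ = 35.236 + 95 = 130.24 kPa.
Normally consolidated clay, so the full stress increment lies on the virgin compression line:
S_c = C_c·H/(1+e₀)·log₁₀(σ'_f/σ'_0) = 0.25×5.9/(1+0.62)×log₁₀(130.24/35.236)
    = 0.91049 × 0.56776 = 0.5169 m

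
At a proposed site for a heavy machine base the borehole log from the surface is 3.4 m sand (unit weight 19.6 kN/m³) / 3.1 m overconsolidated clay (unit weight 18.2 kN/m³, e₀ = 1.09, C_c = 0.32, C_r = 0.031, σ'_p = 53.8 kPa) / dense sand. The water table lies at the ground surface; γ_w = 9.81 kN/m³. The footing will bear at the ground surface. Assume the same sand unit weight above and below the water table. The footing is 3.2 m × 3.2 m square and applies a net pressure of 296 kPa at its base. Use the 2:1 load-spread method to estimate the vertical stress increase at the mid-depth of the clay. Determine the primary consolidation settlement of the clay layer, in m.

S_c ≈ 0.113 m

Mid-depth of clay below the ground surface: z = 3.4 + 3.1/2 = 4.95 m.
Total vertical stress at mid-clay: σ_v = 19.6×3.4 + 18.2×1.55 = 94.85 kPa.
Pore pressure: u = 9.81×(4.95 − 0) = 48.56 kPa.
Initial effective stress: σ'_0 = σ_v − u = 94.85 − 48.56 = 46.29 kPa.
Stress increase at mid-clay by the 2:1 spreading method:
Δσ = qBL/((B+z)(L+z)) = 296×3.2×3.2/((3.2+4.95)(3.2+4.95)) = 45.633 kPa
Final effective stress: σ'_f = 46.29 + 45.633 = 91.923 kPa.
σ'_f = 91.923 > σ'_p = 53.8 kPa, so the stress path crosses the preconsolidation pressure — recompression up to σ'_p, then virgin compression beyond:
S_c = H/(1+e₀)·[C_r·log₁₀(σ'_p/σ'_0) + C_c·log₁₀(σ'_f/σ'_p)]
    = 3.1/2.09 × [0.031×log₁₀(53.8/46.29) + 0.32×log₁₀(91.923/53.8)]
    = 1.4833 × [0.0020241 + 0.074445] = 0.1134 m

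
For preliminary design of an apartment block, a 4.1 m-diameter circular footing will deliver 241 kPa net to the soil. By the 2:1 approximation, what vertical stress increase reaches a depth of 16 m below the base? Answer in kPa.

By the 2:1 method the load spreads at 1 horizontal : 2 vertical, so at depth z the loaded area has grown by z in each plan dimension:
Δσ ≈ qD²/(D+z)² = 241×4.1²/(4.1+16)² = 10.027 kPa

Δσ_z ≈ 10 kPa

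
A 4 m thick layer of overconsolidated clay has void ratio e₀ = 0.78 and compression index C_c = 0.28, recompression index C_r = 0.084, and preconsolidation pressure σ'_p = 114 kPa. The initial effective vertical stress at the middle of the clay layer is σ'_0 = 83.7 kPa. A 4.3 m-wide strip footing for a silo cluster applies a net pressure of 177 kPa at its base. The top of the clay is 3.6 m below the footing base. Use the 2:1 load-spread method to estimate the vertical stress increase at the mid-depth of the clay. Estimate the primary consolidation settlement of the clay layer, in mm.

S_c ≈ 119 mm

Mid-depth of clay below the footing base: z = 3.6 + 4/2 = 5.6 m.
Stress increase at mid-clay by the 2:1 spreading method:
Δσ = qB/(B+z) = 177×4.3/(4.3+5.6) = 76.879 kPa
Final effective stress: σ'_f = 83.7 + 76.879 = 160.58 kPa.
σ'_f = 160.58 > σ'_p = 114 kPa, so the stress path crosses the preconsolidation pressure — recompression up to σ'_p, then virgin compression beyond:
S_c = H/(1+e₀)·[C_r·log₁₀(σ'_p/σ'_0) + C_c·log₁₀(σ'_f/σ'_p)]
    = 4/1.78 × [0.084×log₁₀(114/83.7) + 0.28×log₁₀(160.58/114)]
    = 2.2472 × [0.011271 + 0.04166] = 0.1189 m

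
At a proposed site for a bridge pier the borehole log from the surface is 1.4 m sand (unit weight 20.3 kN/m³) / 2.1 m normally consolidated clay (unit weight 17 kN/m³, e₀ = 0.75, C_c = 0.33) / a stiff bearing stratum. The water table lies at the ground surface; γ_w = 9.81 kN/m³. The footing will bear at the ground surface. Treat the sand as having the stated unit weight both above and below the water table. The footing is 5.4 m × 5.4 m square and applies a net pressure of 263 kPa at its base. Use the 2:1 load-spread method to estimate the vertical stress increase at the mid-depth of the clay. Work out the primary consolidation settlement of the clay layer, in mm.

S_c ≈ 324 mm

Mid-depth of clay below the ground surface: z = 1.4 + 2.1/2 = 2.45 m.
Total vertical stress at mid-clay: σ_v = 20.3×1.4 + 17×1.05 = 46.27 kPa.
Pore pressure: u = 9.81×(2.45 − 0) = 24.035 kPa.
Initial effective stress: σ'_0 = σ_v − u = 46.27 − 24.035 = 22.235 kPa.
Stress increase at mid-clay by the 2:1 spreading method:
Δσ = qBL/((B+z)(L+z)) = 263×5.4×5.4/((5.4+2.45)(5.4+2.45)) = 124.45 kPa
Final effective stress: σ'_f = σ'_0 + Δσ = 22.235 + 124.45 = 146.69 kPa.
Normally consolidated clay, so the full stress increment lies on the virgin compression line:
S_c = C_c·H/(1+e₀)·log₁₀(σ'_f/σ'_0) = 0.33×2.1/(1+0.75)×log₁₀(146.69/22.235)
    = 0.396 × 0.81936 = 0.3245 m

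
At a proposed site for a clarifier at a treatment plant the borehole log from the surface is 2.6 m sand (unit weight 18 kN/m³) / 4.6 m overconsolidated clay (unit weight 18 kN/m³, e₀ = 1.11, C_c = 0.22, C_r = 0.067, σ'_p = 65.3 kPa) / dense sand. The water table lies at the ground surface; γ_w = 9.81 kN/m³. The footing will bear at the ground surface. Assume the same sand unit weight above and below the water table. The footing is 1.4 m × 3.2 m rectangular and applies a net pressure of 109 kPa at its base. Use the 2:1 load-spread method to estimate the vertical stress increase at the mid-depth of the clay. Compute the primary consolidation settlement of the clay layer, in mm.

Mid-depth of clay below the ground surface: z = 2.6 + 4.6/2 = 4.9 m.
Total vertical stress at mid-clay: σ_v = 18×2.6 + 18×2.3 = 88.2 kPa.
Pore pressure: u = 9.81×(4.9 − 0) = 48.069 kPa.
Initial effective stress: σ'_0 = σ_v − u = 88.2 − 48.069 = 40.131 kPa.
Stress increase at mid-clay by the 2:1 spreading method:
Δσ = qBL/((B+z)(L+z)) = 109×1.4×3.2/((1.4+4.9)(3.2+4.9)) = 9.5693 kPa
Final effective stress: σ'_f = 40.131 + 9.5693 = 49.7 kPa.
σ'_f = 49.7 ≤ σ'_p = 65.3 kPa, so the clay remains overconsolidated and only the recompression index applies:
S_c = C_r·H/(1+e₀)·log₁₀(σ'_f/σ'_0) = 0.067×4.6/2.11×log₁₀(49.7/40.131)
    = 0.14607 × 0.092876 = 0.01357 m

S_c ≈ 13.6 mm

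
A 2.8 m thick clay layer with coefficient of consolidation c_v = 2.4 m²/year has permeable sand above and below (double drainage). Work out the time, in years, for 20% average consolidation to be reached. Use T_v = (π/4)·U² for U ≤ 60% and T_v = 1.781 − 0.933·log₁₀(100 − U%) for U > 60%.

t ≈ 0.0257 years

Drainage path length: H_d = H/2 = 1.4 m (double drainage).
U ≤ 60%: T_v = (π/4)·U² = (π/4)×0.2² = 0.031416.
t = T_v·H_d²/c_v = 0.031416×1.4²/2.4 = 0.02566 years.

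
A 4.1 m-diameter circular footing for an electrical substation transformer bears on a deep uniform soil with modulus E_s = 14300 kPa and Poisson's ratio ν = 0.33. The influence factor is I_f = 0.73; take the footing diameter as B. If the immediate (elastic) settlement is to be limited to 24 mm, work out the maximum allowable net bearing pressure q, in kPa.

q ≈ 129 kPa

S_e = q·B·(1−ν²)/E_s · I_f  ⇒  q = S_e·E_s / (B·(1−ν²)·I_f).
q = 0.024 × 14300 / (4.1 × 0.8911 × 0.73) = 128.7 kPa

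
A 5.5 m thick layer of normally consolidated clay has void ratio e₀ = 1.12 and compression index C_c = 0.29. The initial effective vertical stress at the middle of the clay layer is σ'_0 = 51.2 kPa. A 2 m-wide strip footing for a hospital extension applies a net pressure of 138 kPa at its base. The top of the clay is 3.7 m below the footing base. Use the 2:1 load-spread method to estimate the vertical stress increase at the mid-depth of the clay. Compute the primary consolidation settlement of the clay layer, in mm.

Mid-depth of clay below the footing base: z = 3.7 + 5.5/2 = 6.45 m.
Stress increase at mid-clay by the 2:1 spreading method:
Δσ = qB/(B+z) = 138×2/(2+6.45) = 32.663 kPa
Final effective stress: σ'_f = σ'_0 + Δσ = 51.2 + 32.663 = 83.863 kPa.
Normally consolidated clay, so the full stress increment lies on the virgin compression line:
S_c = C_c·H/(1+e₀)·log₁₀(σ'_f/σ'_0) = 0.29×5.5/(1+1.12)×log₁₀(83.863/51.2)
    = 0.75236 × 0.2143 = 0.1612 m

S_c ≈ 161 mm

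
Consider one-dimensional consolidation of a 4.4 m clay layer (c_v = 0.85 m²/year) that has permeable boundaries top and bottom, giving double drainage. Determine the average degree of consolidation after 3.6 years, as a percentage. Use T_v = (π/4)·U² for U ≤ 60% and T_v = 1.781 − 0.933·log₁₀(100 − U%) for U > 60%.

U ≈ 83 %

Drainage path length: H_d = H/2 = 2.2 m (double drainage).
T_v = c_v·t/H_d² = 0.85×3.6/2.2² = 0.63223.
T_v = 0.63223 corresponds to the U > 60% branch:
U = 1 − 10^((1.781 − T_v)/0.933)/100 = 0.8297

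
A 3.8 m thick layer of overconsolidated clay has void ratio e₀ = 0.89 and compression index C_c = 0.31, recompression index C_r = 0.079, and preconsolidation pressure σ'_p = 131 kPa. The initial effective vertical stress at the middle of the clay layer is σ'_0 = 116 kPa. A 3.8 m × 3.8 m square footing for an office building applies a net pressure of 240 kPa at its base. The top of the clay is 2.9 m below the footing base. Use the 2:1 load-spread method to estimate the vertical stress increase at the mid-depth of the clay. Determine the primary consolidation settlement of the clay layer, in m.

Mid-depth of clay below the footing base: z = 2.9 + 3.8/2 = 4.8 m.
Stress increase at mid-clay by the 2:1 spreading method:
Δσ = qBL/((B+z)(L+z)) = 240×3.8×3.8/((3.8+4.8)(3.8+4.8)) = 46.858 kPa
Final effective stress: σ'_f = 116 + 46.858 = 162.86 kPa.
σ'_f = 162.86 > σ'_p = 131 kPa, so the stress path crosses the preconsolidation pressure — recompression up to σ'_p, then virgin compression beyond:
S_c = H/(1+e₀)·[C_r·log₁₀(σ'_p/σ'_0) + C_c·log₁₀(σ'_f/σ'_p)]
    = 3.8/1.89 × [0.079×log₁₀(131/116) + 0.31×log₁₀(162.86/131)]
    = 2.0106 × [0.0041723 + 0.029308] = 0.06732 m

S_c ≈ 0.0673 m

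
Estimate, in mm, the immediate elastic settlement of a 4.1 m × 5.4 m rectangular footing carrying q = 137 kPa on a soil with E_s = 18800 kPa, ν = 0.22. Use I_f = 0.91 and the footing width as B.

Immediate (elastic) settlement: S_e = q·B·(1−ν²)/E_s · I_f.
S_e = 137 × 4.1 × (1 − 0.22²) / 18800 × 0.91
    = 137 × 4.1 × 0.9516 / 18800 × 0.91
    = 0.02587 m = 25.87 mm

S_e ≈ 25.9 mm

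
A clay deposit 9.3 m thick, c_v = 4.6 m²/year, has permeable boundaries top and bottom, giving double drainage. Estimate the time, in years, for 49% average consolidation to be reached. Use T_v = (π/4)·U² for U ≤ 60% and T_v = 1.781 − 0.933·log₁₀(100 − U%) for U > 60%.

t ≈ 0.886 years

Drainage path length: H_d = H/2 = 4.65 m (double drainage).
U ≤ 60%: T_v = (π/4)·U² = (π/4)×0.49² = 0.18857.
t = T_v·H_d²/c_v = 0.18857×4.65²/4.6 = 0.8864 years.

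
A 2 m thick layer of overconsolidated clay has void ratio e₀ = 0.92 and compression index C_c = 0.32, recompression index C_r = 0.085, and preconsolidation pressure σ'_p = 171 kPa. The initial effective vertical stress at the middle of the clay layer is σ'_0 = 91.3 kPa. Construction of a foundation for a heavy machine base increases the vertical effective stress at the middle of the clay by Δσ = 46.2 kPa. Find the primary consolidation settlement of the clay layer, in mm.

S_c ≈ 15.7 mm

Final effective stress: σ'_f = 91.3 + 46.2 = 137.5 kPa.
σ'_f = 137.5 ≤ σ'_p = 171 kPa, so the clay remains overconsolidated and only the recompression index applies:
S_c = C_r·H/(1+e₀)·log₁₀(σ'_f/σ'_0) = 0.085×2/1.92×log₁₀(137.5/91.3)
    = 0.088545 × 0.17783 = 0.01575 m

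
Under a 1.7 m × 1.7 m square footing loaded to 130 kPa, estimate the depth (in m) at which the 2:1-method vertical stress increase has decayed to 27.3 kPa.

2:1 spreading — at depth z the loaded area has grown by z in each plan dimension:
qB²/(B+z)² = Δσ_z ⇒ z = B(√(q/Δσ_z) − 1) = 1.7×(√(130/27.3) − 1) = 2.01 m

z ≈ 2.01 m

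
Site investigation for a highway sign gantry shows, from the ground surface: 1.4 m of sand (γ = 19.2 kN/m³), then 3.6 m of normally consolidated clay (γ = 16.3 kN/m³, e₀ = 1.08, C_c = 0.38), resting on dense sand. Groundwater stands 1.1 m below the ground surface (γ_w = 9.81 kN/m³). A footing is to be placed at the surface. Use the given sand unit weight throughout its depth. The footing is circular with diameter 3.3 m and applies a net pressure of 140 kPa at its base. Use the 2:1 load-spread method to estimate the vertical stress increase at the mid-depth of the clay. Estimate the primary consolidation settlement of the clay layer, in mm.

S_c ≈ 200 mm

Mid-depth of clay below the ground surface: z = 1.4 + 3.6/2 = 3.2 m.
Total vertical stress at mid-clay: σ_v = 19.2×1.4 + 16.3×1.8 = 56.22 kPa.
Pore pressure: u = 9.81×(3.2 − 1.1) = 20.601 kPa.
Initial effective stress: σ'_0 = σ_v − u = 56.22 − 20.601 = 35.619 kPa.
Stress increase at mid-clay by the 2:1 spreading method:
Δσ ≈ qD²/(D+z)² = 140×3.3²/(3.3+3.2)² = 36.085 kPa
Final effective stress: σ'_f = σ'_0 + Δσ = 35.619 + 36.085 = 71.704 kPa.
Normally consolidated clay, so the full stress increment lies on the virgin compression line:
S_c = C_c·H/(1+e₀)·log₁₀(σ'_f/σ'_0) = 0.38×3.6/(1+1.08)×log₁₀(71.704/35.619)
    = 0.65769 × 0.30386 = 0.1998 m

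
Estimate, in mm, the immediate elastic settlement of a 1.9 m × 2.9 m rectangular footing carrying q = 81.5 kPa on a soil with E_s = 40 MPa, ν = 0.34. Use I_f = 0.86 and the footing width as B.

S_e ≈ 2.94 mm

Immediate (elastic) settlement: S_e = q·B·(1−ν²)/E_s · I_f.
E_s = 40 MPa = 40000 kPa.
S_e = 81.5 × 1.9 × (1 − 0.34²) / 40000 × 0.86
    = 81.5 × 1.9 × 0.8844 / 40000 × 0.86
    = 0.002944 m = 2.944 mm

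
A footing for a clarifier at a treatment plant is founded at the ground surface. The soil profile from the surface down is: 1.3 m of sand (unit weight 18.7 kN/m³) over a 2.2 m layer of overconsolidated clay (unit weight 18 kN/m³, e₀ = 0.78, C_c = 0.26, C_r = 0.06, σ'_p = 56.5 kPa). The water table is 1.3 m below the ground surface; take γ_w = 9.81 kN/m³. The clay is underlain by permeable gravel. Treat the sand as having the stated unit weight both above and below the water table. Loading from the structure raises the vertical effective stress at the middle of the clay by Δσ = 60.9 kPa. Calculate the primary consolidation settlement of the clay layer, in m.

S_c ≈ 0.0884 m

Mid-depth of clay below the ground surface: z = 1.3 + 2.2/2 = 2.4 m.
Total vertical stress at mid-clay: σ_v = 18.7×1.3 + 18×1.1 = 44.11 kPa.
Pore pressure: u = 9.81×(2.4 − 1.3) = 10.791 kPa.
Initial effective stress: σ'_0 = σ_v − u = 44.11 − 10.791 = 33.319 kPa.
Final effective stress: σ'_f = 33.319 + 60.9 = 94.219 kPa.
σ'_f = 94.219 > σ'_p = 56.5 kPa, so the stress path crosses the preconsolidation pressure — recompression up to σ'_p, then virgin compression beyond:
S_c = H/(1+e₀)·[C_r·log₁₀(σ'_p/σ'_0) + C_c·log₁₀(σ'_f/σ'_p)]
    = 2.2/1.78 × [0.06×log₁₀(56.5/33.319) + 0.26×log₁₀(94.219/56.5)]
    = 1.236 × [0.013761 + 0.057743] = 0.08838 m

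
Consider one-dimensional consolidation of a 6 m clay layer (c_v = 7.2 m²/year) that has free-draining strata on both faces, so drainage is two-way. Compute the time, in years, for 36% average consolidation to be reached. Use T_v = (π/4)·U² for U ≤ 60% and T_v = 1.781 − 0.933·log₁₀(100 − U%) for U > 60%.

Drainage path length: H_d = H/2 = 3 m (double drainage).
U ≤ 60%: T_v = (π/4)·U² = (π/4)×0.36² = 0.10179.
t = T_v·H_d²/c_v = 0.10179×3²/7.2 = 0.1272 years.

t ≈ 0.127 years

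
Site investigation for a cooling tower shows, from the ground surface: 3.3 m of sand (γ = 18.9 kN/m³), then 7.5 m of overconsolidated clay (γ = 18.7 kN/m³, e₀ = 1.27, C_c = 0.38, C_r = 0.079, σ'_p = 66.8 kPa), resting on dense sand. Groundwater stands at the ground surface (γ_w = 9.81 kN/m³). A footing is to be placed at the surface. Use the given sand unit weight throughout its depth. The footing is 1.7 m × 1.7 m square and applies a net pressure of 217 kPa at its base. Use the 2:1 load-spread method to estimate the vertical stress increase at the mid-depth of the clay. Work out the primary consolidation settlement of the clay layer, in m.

S_c ≈ 0.0433 m

Mid-depth of clay below the ground surface: z = 3.3 + 7.5/2 = 7.05 m.
Total vertical stress at mid-clay: σ_v = 18.9×3.3 + 18.7×3.75 = 132.5 kPa.
Pore pressure: u = 9.81×(7.05 − 0) = 69.16 kPa.
Initial effective stress: σ'_0 = σ_v − u = 132.5 − 69.16 = 63.34 kPa.
Stress increase at mid-clay by the 2:1 spreading method:
Δσ = qBL/((B+z)(L+z)) = 217×1.7×1.7/((1.7+7.05)(1.7+7.05)) = 8.1911 kPa
Final effective stress: σ'_f = 63.34 + 8.1911 = 71.531 kPa.
σ'_f = 71.531 > σ'_p = 66.8 kPa, so the stress path crosses the preconsolidation pressure — recompression up to σ'_p, then virgin compression beyond:
S_c = H/(1+e₀)·[C_r·log₁₀(σ'_p/σ'_0) + C_c·log₁₀(σ'_f/σ'_p)]
    = 7.5/2.27 × [0.079×log₁₀(66.8/63.34) + 0.38×log₁₀(71.531/66.8)]
    = 3.304 × [0.0018248 + 0.011293] = 0.04334 m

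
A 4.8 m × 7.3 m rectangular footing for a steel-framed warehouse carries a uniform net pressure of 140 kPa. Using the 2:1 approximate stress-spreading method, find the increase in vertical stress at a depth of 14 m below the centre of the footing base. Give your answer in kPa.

Δσ_z ≈ 12.3 kPa

By the 2:1 method the load spreads at 1 horizontal : 2 vertical, so at depth z the loaded area has grown by z in each plan dimension:
Δσ = qBL/((B+z)(L+z)) = 140×4.8×7.3/((4.8+14)(7.3+14)) = 12.251 kPa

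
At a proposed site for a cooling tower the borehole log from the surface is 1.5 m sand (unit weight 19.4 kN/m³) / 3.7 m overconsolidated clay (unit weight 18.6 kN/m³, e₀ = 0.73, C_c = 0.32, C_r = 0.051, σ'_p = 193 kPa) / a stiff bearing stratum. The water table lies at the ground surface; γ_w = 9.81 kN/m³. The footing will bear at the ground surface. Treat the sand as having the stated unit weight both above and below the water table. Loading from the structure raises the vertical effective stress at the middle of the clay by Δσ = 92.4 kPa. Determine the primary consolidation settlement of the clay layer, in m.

S_c ≈ 0.0658 m

Mid-depth of clay below the ground surface: z = 1.5 + 3.7/2 = 3.35 m.
Total vertical stress at mid-clay: σ_v = 19.4×1.5 + 18.6×1.85 = 63.51 kPa.
Pore pressure: u = 9.81×(3.35 − 0) = 32.864 kPa.
Initial effective stress: σ'_0 = σ_v − u = 63.51 − 32.864 = 30.646 kPa.
Final effective stress: σ'_f = 30.646 + 92.4 = 123.05 kPa.
σ'_f = 123.05 ≤ σ'_p = 193 kPa, so the clay remains overconsolidated and only the recompression index applies:
S_c = C_r·H/(1+e₀)·log₁₀(σ'_f/σ'_0) = 0.051×3.7/1.73×log₁₀(123.05/30.646)
    = 0.10907 × 0.60371 = 0.06585 m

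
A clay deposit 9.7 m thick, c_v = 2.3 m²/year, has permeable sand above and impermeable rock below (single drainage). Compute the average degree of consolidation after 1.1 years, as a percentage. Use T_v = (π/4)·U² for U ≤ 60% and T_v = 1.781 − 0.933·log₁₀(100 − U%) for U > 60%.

Drainage path length: H_d = H = 9.7 m (single drainage).
T_v = c_v·t/H_d² = 2.3×1.1/9.7² = 0.026889.
T_v = 0.026889 corresponds to the U ≤ 60% branch:
U = √(4T_v/π) = 0.185

U ≈ 18.5 %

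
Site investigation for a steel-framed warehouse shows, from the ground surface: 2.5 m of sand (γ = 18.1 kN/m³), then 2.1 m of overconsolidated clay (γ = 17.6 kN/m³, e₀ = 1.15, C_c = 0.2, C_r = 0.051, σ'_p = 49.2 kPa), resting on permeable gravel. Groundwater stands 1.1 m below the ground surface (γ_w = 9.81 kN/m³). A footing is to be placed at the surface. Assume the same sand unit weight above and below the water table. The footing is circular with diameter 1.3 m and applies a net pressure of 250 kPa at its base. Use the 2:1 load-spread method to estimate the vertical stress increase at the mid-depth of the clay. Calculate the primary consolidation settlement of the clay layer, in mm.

Mid-depth of clay below the ground surface: z = 2.5 + 2.1/2 = 3.55 m.
Total vertical stress at mid-clay: σ_v = 18.1×2.5 + 17.6×1.05 = 63.73 kPa.
Pore pressure: u = 9.81×(3.55 − 1.1) = 24.035 kPa.
Initial effective stress: σ'_0 = σ_v − u = 63.73 − 24.035 = 39.695 kPa.
Stress increase at mid-clay by the 2:1 spreading method:
Δσ ≈ qD²/(D+z)² = 250×1.3²/(1.3+3.55)² = 17.962 kPa
Final effective stress: σ'_f = 39.695 + 17.962 = 57.657 kPa.
σ'_f = 57.657 > σ'_p = 49.2 kPa, so the stress path crosses the preconsolidation pressure — recompression up to σ'_p, then virgin compression beyond:
S_c = H/(1+e₀)·[C_r·log₁₀(σ'_p/σ'_0) + C_c·log₁₀(σ'_f/σ'_p)]
    = 2.1/2.15 × [0.051×log₁₀(49.2/39.695) + 0.2×log₁₀(57.657/49.2)]
    = 0.97674 × [0.0047547 + 0.013777] = 0.0181 m

S_c ≈ 18.1 mm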